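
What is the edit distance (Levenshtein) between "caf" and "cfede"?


Computing edit distance: "caf" -> "cfede"
DP table:
           c    f    e    d    e
      0    1    2    3    4    5
  c   1    0    1    2    3    4
  a   2    1    1    2    3    4
  f   3    2    1    2    3    4
Edit distance = dp[3][5] = 4

4


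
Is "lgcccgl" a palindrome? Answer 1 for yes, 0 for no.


Input: lgcccgl
Reversed: lgcccgl
  Compare pos 0 ('l') with pos 6 ('l'): match
  Compare pos 1 ('g') with pos 5 ('g'): match
  Compare pos 2 ('c') with pos 4 ('c'): match
Result: palindrome

1


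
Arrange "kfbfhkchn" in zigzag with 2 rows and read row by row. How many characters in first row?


Zigzag "kfbfhkchn" into 2 rows:
Placing characters:
  'k' => row 0
  'f' => row 1
  'b' => row 0
  'f' => row 1
  'h' => row 0
  'k' => row 1
  'c' => row 0
  'h' => row 1
  'n' => row 0
Rows:
  Row 0: "kbhcn"
  Row 1: "ffkh"
First row length: 5

5


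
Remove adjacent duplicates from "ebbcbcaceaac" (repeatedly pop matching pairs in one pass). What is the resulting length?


Input: ebbcbcaceaac
Stack-based adjacent duplicate removal:
  Read 'e': push. Stack: e
  Read 'b': push. Stack: eb
  Read 'b': matches stack top 'b' => pop. Stack: e
  Read 'c': push. Stack: ec
  Read 'b': push. Stack: ecb
  Read 'c': push. Stack: ecbc
  Read 'a': push. Stack: ecbca
  Read 'c': push. Stack: ecbcac
  Read 'e': push. Stack: ecbcace
  Read 'a': push. Stack: ecbcacea
  Read 'a': matches stack top 'a' => pop. Stack: ecbcace
  Read 'c': push. Stack: ecbcacec
Final stack: "ecbcacec" (length 8)

8


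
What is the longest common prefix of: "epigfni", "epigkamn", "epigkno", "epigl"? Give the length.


Words: epigfni, epigkamn, epigkno, epigl
  Position 0: all 'e' => match
  Position 1: all 'p' => match
  Position 2: all 'i' => match
  Position 3: all 'g' => match
  Position 4: ('f', 'k', 'k', 'l') => mismatch, stop
LCP = "epig" (length 4)

4


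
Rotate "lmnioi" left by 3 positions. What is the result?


Input: "lmnioi", rotate left by 3
First 3 characters: "lmn"
Remaining characters: "ioi"
Concatenate remaining + first: "ioi" + "lmn" = "ioilmn"

ioilmn


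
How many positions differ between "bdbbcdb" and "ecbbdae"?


Comparing "bdbbcdb" and "ecbbdae" position by position:
  Position 0: 'b' vs 'e' => DIFFER
  Position 1: 'd' vs 'c' => DIFFER
  Position 2: 'b' vs 'b' => same
  Position 3: 'b' vs 'b' => same
  Position 4: 'c' vs 'd' => DIFFER
  Position 5: 'd' vs 'a' => DIFFER
  Position 6: 'b' vs 'e' => DIFFER
Positions that differ: 5

5


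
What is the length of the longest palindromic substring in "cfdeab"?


Input: "cfdeab"
Checking substrings for palindromes:
  No multi-char palindromic substrings found
Longest palindromic substring: "c" with length 1

1


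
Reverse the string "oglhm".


Input: oglhm
Reading characters right to left:
  Position 4: 'm'
  Position 3: 'h'
  Position 2: 'l'
  Position 1: 'g'
  Position 0: 'o'
Reversed: mhlgo

mhlgo


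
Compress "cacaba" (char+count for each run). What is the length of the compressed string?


Input: cacaba
Runs:
  'c' x 1 => "c1"
  'a' x 1 => "a1"
  'c' x 1 => "c1"
  'a' x 1 => "a1"
  'b' x 1 => "b1"
  'a' x 1 => "a1"
Compressed: "c1a1c1a1b1a1"
Compressed length: 12

12


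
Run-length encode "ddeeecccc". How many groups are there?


Input: ddeeecccc
Scanning for consecutive runs:
  Group 1: 'd' x 2 (positions 0-1)
  Group 2: 'e' x 3 (positions 2-4)
  Group 3: 'c' x 4 (positions 5-8)
Total groups: 3

3


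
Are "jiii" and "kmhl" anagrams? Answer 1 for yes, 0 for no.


Strings: "jiii", "kmhl"
Sorted first:  iiij
Sorted second: hklm
Differ at position 0: 'i' vs 'h' => not anagrams

0


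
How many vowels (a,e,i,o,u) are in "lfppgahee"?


Input: lfppgahee
Checking each character:
  'l' at position 0: consonant
  'f' at position 1: consonant
  'p' at position 2: consonant
  'p' at position 3: consonant
  'g' at position 4: consonant
  'a' at position 5: vowel (running total: 1)
  'h' at position 6: consonant
  'e' at position 7: vowel (running total: 2)
  'e' at position 8: vowel (running total: 3)
Total vowels: 3

3


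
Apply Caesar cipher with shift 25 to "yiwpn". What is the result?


Caesar cipher: shift "yiwpn" by 25
  'y' (pos 24) + 25 = pos 23 = 'x'
  'i' (pos 8) + 25 = pos 7 = 'h'
  'w' (pos 22) + 25 = pos 21 = 'v'
  'p' (pos 15) + 25 = pos 14 = 'o'
  'n' (pos 13) + 25 = pos 12 = 'm'
Result: xhvom

xhvom


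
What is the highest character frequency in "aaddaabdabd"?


Input: aaddaabdabd
Character counts:
  'a': 5
  'b': 2
  'd': 4
Maximum frequency: 5

5


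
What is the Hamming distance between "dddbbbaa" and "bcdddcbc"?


Comparing "dddbbbaa" and "bcdddcbc" position by position:
  Position 0: 'd' vs 'b' => differ
  Position 1: 'd' vs 'c' => differ
  Position 2: 'd' vs 'd' => same
  Position 3: 'b' vs 'd' => differ
  Position 4: 'b' vs 'd' => differ
  Position 5: 'b' vs 'c' => differ
  Position 6: 'a' vs 'b' => differ
  Position 7: 'a' vs 'c' => differ
Total differences (Hamming distance): 7

7


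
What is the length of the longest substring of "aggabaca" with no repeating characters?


Input: "aggabaca"
Sliding window (track last position of each char):
  Position 0 ('a'): window [0,0] length 1 -- new best
  Position 1 ('g'): window [0,1] length 2 -- new best
  Position 2 ('g'): repeat (last at 1), move window start to 2
  Position 2 ('g'): window [2,2] length 1
  Position 3 ('a'): window [2,3] length 2
  Position 4 ('b'): window [2,4] length 3 -- new best
  Position 5 ('a'): repeat (last at 3), move window start to 4
  Position 5 ('a'): window [4,5] length 2
  Position 6 ('c'): window [4,6] length 3
  Position 7 ('a'): repeat (last at 5), move window start to 6
  Position 7 ('a'): window [6,7] length 2
Longest substring with no repeats: "gab" with length 3

3


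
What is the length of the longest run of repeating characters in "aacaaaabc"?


Input: "aacaaaabc"
Scanning for longest run:
  Position 1 ('a'): continues run of 'a', length=2
  Position 2 ('c'): new char, reset run to 1
  Position 3 ('a'): new char, reset run to 1
  Position 4 ('a'): continues run of 'a', length=2
  Position 5 ('a'): continues run of 'a', length=3
  Position 6 ('a'): continues run of 'a', length=4
  Position 7 ('b'): new char, reset run to 1
  Position 8 ('c'): new char, reset run to 1
Longest run: 'a' with length 4

4


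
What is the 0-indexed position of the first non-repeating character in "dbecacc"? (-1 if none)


Input: dbecacc
Character frequencies:
  'a': 1
  'b': 1
  'c': 3
  'd': 1
  'e': 1
Scanning left to right for freq == 1:
  Position 0 ('d'): unique! => answer = 0

0


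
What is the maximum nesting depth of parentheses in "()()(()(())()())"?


Input: "()()(()(())()())"
Tracking depth:
  Position 0 '(': depth becomes 1
  Position 1 ')': depth becomes 0
  Position 2 '(': depth becomes 1
  Position 3 ')': depth becomes 0
  Position 4 '(': depth becomes 1
  Position 5 '(': depth becomes 2
  Position 6 ')': depth becomes 1
  Position 7 '(': depth becomes 2
  Position 8 '(': depth becomes 3
  Position 9 ')': depth becomes 2
  Position 10 ')': depth becomes 1
  Position 11 '(': depth becomes 2
  Position 12 ')': depth becomes 1
  Position 13 '(': depth becomes 2
  Position 14 ')': depth becomes 1
  Position 15 ')': depth becomes 0
Maximum depth reached: 3

3


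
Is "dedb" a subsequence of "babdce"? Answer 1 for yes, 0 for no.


Check if "dedb" is a subsequence of "babdce"
Greedy scan:
  Position 0 ('b'): no match needed
  Position 1 ('a'): no match needed
  Position 2 ('b'): no match needed
  Position 3 ('d'): matches sub[0] = 'd'
  Position 4 ('c'): no match needed
  Position 5 ('e'): matches sub[1] = 'e'
Only matched 2/4 characters => not a subsequence

0


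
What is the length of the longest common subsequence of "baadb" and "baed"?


LCS of "baadb" and "baed"
DP table:
           b    a    e    d
      0    0    0    0    0
  b   0    1    1    1    1
  a   0    1    2    2    2
  a   0    1    2    2    2
  d   0    1    2    2    3
  b   0    1    2    2    3
LCS length = dp[5][4] = 3

3


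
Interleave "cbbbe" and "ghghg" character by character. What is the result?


Interleaving "cbbbe" and "ghghg":
  Position 0: 'c' from first, 'g' from second => "cg"
  Position 1: 'b' from first, 'h' from second => "bh"
  Position 2: 'b' from first, 'g' from second => "bg"
  Position 3: 'b' from first, 'h' from second => "bh"
  Position 4: 'e' from first, 'g' from second => "eg"
Result: cgbhbgbheg

cgbhbgbheg


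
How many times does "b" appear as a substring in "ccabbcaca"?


Searching for "b" in "ccabbcaca"
Scanning each position:
  Position 0: "c" => no
  Position 1: "c" => no
  Position 2: "a" => no
  Position 3: "b" => MATCH
  Position 4: "b" => MATCH
  Position 5: "c" => no
  Position 6: "a" => no
  Position 7: "c" => no
  Position 8: "a" => no
Total occurrences: 2

2


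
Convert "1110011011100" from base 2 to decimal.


Input: "1110011011100" in base 2
Positional expansion:
  Digit '1' (value 1) x 2^12 = 4096
  Digit '1' (value 1) x 2^11 = 2048
  Digit '1' (value 1) x 2^10 = 1024
  Digit '0' (value 0) x 2^9 = 0
  Digit '0' (value 0) x 2^8 = 0
  Digit '1' (value 1) x 2^7 = 128
  Digit '1' (value 1) x 2^6 = 64
  Digit '0' (value 0) x 2^5 = 0
  Digit '1' (value 1) x 2^4 = 16
  Digit '1' (value 1) x 2^3 = 8
  Digit '1' (value 1) x 2^2 = 4
  Digit '0' (value 0) x 2^1 = 0
  Digit '0' (value 0) x 2^0 = 0
Sum = 7388

7388


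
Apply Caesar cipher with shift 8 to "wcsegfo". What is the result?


Caesar cipher: shift "wcsegfo" by 8
  'w' (pos 22) + 8 = pos 4 = 'e'
  'c' (pos 2) + 8 = pos 10 = 'k'
  's' (pos 18) + 8 = pos 0 = 'a'
  'e' (pos 4) + 8 = pos 12 = 'm'
  'g' (pos 6) + 8 = pos 14 = 'o'
  'f' (pos 5) + 8 = pos 13 = 'n'
  'o' (pos 14) + 8 = pos 22 = 'w'
Result: ekamonw

ekamonw


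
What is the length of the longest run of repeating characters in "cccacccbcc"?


Input: "cccacccbcc"
Scanning for longest run:
  Position 1 ('c'): continues run of 'c', length=2
  Position 2 ('c'): continues run of 'c', length=3
  Position 3 ('a'): new char, reset run to 1
  Position 4 ('c'): new char, reset run to 1
  Position 5 ('c'): continues run of 'c', length=2
  Position 6 ('c'): continues run of 'c', length=3
  Position 7 ('b'): new char, reset run to 1
  Position 8 ('c'): new char, reset run to 1
  Position 9 ('c'): continues run of 'c', length=2
Longest run: 'c' with length 3

3


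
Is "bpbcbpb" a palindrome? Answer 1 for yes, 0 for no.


Input: bpbcbpb
Reversed: bpbcbpb
  Compare pos 0 ('b') with pos 6 ('b'): match
  Compare pos 1 ('p') with pos 5 ('p'): match
  Compare pos 2 ('b') with pos 4 ('b'): match
Result: palindrome

1


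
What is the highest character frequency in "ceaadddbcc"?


Input: ceaadddbcc
Character counts:
  'a': 2
  'b': 1
  'c': 3
  'd': 3
  'e': 1
Maximum frequency: 3

3


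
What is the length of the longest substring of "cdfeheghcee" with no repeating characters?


Input: "cdfeheghcee"
Sliding window (track last position of each char):
  Position 0 ('c'): window [0,0] length 1 -- new best
  Position 1 ('d'): window [0,1] length 2 -- new best
  Position 2 ('f'): window [0,2] length 3 -- new best
  Position 3 ('e'): window [0,3] length 4 -- new best
  Position 4 ('h'): window [0,4] length 5 -- new best
  Position 5 ('e'): repeat (last at 3), move window start to 4
  Position 5 ('e'): window [4,5] length 2
  Position 6 ('g'): window [4,6] length 3
  Position 7 ('h'): repeat (last at 4), move window start to 5
  Position 7 ('h'): window [5,7] length 3
  Position 8 ('c'): window [5,8] length 4
  Position 9 ('e'): repeat (last at 5), move window start to 6
  Position 9 ('e'): window [6,9] length 4
  Position 10 ('e'): repeat (last at 9), move window start to 10
  Position 10 ('e'): window [10,10] length 1
Longest substring with no repeats: "cdfeh" with length 5

5


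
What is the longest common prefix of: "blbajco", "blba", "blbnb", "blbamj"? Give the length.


Words: blbajco, blba, blbnb, blbamj
  Position 0: all 'b' => match
  Position 1: all 'l' => match
  Position 2: all 'b' => match
  Position 3: ('a', 'a', 'n', 'a') => mismatch, stop
LCP = "blb" (length 3)

3


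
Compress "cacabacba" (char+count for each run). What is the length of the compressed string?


Input: cacabacba
Runs:
  'c' x 1 => "c1"
  'a' x 1 => "a1"
  'c' x 1 => "c1"
  'a' x 1 => "a1"
  'b' x 1 => "b1"
  'a' x 1 => "a1"
  'c' x 1 => "c1"
  'b' x 1 => "b1"
  'a' x 1 => "a1"
Compressed: "c1a1c1a1b1a1c1b1a1"
Compressed length: 18

18


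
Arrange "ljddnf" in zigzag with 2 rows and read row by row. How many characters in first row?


Zigzag "ljddnf" into 2 rows:
Placing characters:
  'l' => row 0
  'j' => row 1
  'd' => row 0
  'd' => row 1
  'n' => row 0
  'f' => row 1
Rows:
  Row 0: "ldn"
  Row 1: "jdf"
First row length: 3

3


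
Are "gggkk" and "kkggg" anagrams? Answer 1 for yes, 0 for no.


Strings: "gggkk", "kkggg"
Sorted first:  gggkk
Sorted second: gggkk
Sorted forms match => anagrams

1


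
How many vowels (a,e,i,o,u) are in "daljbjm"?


Input: daljbjm
Checking each character:
  'd' at position 0: consonant
  'a' at position 1: vowel (running total: 1)
  'l' at position 2: consonant
  'j' at position 3: consonant
  'b' at position 4: consonant
  'j' at position 5: consonant
  'm' at position 6: consonant
Total vowels: 1

1


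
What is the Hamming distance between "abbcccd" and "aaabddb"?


Comparing "abbcccd" and "aaabddb" position by position:
  Position 0: 'a' vs 'a' => same
  Position 1: 'b' vs 'a' => differ
  Position 2: 'b' vs 'a' => differ
  Position 3: 'c' vs 'b' => differ
  Position 4: 'c' vs 'd' => differ
  Position 5: 'c' vs 'd' => differ
  Position 6: 'd' vs 'b' => differ
Total differences (Hamming distance): 6

6


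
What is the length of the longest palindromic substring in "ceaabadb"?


Input: "ceaabadb"
Checking substrings for palindromes:
  [3:6] "aba" (len 3) => palindrome
  [2:4] "aa" (len 2) => palindrome
Longest palindromic substring: "aba" with length 3

3


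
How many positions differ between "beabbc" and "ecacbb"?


Comparing "beabbc" and "ecacbb" position by position:
  Position 0: 'b' vs 'e' => DIFFER
  Position 1: 'e' vs 'c' => DIFFER
  Position 2: 'a' vs 'a' => same
  Position 3: 'b' vs 'c' => DIFFER
  Position 4: 'b' vs 'b' => same
  Position 5: 'c' vs 'b' => DIFFER
Positions that differ: 4

4


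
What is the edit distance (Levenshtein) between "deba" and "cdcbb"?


Computing edit distance: "deba" -> "cdcbb"
DP table:
           c    d    c    b    b
      0    1    2    3    4    5
  d   1    1    1    2    3    4
  e   2    2    2    2    3    4
  b   3    3    3    3    2    3
  a   4    4    4    4    3    3
Edit distance = dp[4][5] = 3

3


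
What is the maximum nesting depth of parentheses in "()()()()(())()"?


Input: "()()()()(())()"
Tracking depth:
  Position 0 '(': depth becomes 1
  Position 1 ')': depth becomes 0
  Position 2 '(': depth becomes 1
  Position 3 ')': depth becomes 0
  Position 4 '(': depth becomes 1
  Position 5 ')': depth becomes 0
  Position 6 '(': depth becomes 1
  Position 7 ')': depth becomes 0
  Position 8 '(': depth becomes 1
  Position 9 '(': depth becomes 2
  Position 10 ')': depth becomes 1
  Position 11 ')': depth becomes 0
  Position 12 '(': depth becomes 1
  Position 13 ')': depth becomes 0
Maximum depth reached: 2

2


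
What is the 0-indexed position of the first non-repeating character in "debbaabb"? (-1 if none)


Input: debbaabb
Character frequencies:
  'a': 2
  'b': 4
  'd': 1
  'e': 1
Scanning left to right for freq == 1:
  Position 0 ('d'): unique! => answer = 0

0


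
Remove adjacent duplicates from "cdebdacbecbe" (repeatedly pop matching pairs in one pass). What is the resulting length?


Input: cdebdacbecbe
Stack-based adjacent duplicate removal:
  Read 'c': push. Stack: c
  Read 'd': push. Stack: cd
  Read 'e': push. Stack: cde
  Read 'b': push. Stack: cdeb
  Read 'd': push. Stack: cdebd
  Read 'a': push. Stack: cdebda
  Read 'c': push. Stack: cdebdac
  Read 'b': push. Stack: cdebdacb
  Read 'e': push. Stack: cdebdacbe
  Read 'c': push. Stack: cdebdacbec
  Read 'b': push. Stack: cdebdacbecb
  Read 'e': push. Stack: cdebdacbecbe
Final stack: "cdebdacbecbe" (length 12)

12


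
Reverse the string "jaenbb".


Input: jaenbb
Reading characters right to left:
  Position 5: 'b'
  Position 4: 'b'
  Position 3: 'n'
  Position 2: 'e'
  Position 1: 'a'
  Position 0: 'j'
Reversed: bbneaj

bbneaj


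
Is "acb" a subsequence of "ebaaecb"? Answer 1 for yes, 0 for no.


Check if "acb" is a subsequence of "ebaaecb"
Greedy scan:
  Position 0 ('e'): no match needed
  Position 1 ('b'): no match needed
  Position 2 ('a'): matches sub[0] = 'a'
  Position 3 ('a'): no match needed
  Position 4 ('e'): no match needed
  Position 5 ('c'): matches sub[1] = 'c'
  Position 6 ('b'): matches sub[2] = 'b'
All 3 characters matched => is a subsequence

1


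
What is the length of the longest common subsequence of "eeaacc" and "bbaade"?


LCS of "eeaacc" and "bbaade"
DP table:
           b    b    a    a    d    e
      0    0    0    0    0    0    0
  e   0    0    0    0    0    0    1
  e   0    0    0    0    0    0    1
  a   0    0    0    1    1    1    1
  a   0    0    0    1    2    2    2
  c   0    0    0    1    2    2    2
  c   0    0    0    1    2    2    2
LCS length = dp[6][6] = 2

2


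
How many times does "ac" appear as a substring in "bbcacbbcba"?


Searching for "ac" in "bbcacbbcba"
Scanning each position:
  Position 0: "bb" => no
  Position 1: "bc" => no
  Position 2: "ca" => no
  Position 3: "ac" => MATCH
  Position 4: "cb" => no
  Position 5: "bb" => no
  Position 6: "bc" => no
  Position 7: "cb" => no
  Position 8: "ba" => no
Total occurrences: 1

1


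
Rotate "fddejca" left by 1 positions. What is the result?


Input: "fddejca", rotate left by 1
First 1 characters: "f"
Remaining characters: "ddejca"
Concatenate remaining + first: "ddejca" + "f" = "ddejcaf"

ddejcaf


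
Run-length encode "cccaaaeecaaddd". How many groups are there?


Input: cccaaaeecaaddd
Scanning for consecutive runs:
  Group 1: 'c' x 3 (positions 0-2)
  Group 2: 'a' x 3 (positions 3-5)
  Group 3: 'e' x 2 (positions 6-7)
  Group 4: 'c' x 1 (positions 8-8)
  Group 5: 'a' x 2 (positions 9-10)
  Group 6: 'd' x 3 (positions 11-13)
Total groups: 6

6


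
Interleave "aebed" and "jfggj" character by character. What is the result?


Interleaving "aebed" and "jfggj":
  Position 0: 'a' from first, 'j' from second => "aj"
  Position 1: 'e' from first, 'f' from second => "ef"
  Position 2: 'b' from first, 'g' from second => "bg"
  Position 3: 'e' from first, 'g' from second => "eg"
  Position 4: 'd' from first, 'j' from second => "dj"
Result: ajefbgegdj

ajefbgegdj


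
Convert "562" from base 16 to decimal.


Input: "562" in base 16
Positional expansion:
  Digit '5' (value 5) x 16^2 = 1280
  Digit '6' (value 6) x 16^1 = 96
  Digit '2' (value 2) x 16^0 = 2
Sum = 1378

1378


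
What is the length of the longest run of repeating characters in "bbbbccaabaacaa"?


Input: "bbbbccaabaacaa"
Scanning for longest run:
  Position 1 ('b'): continues run of 'b', length=2
  Position 2 ('b'): continues run of 'b', length=3
  Position 3 ('b'): continues run of 'b', length=4
  Position 4 ('c'): new char, reset run to 1
  Position 5 ('c'): continues run of 'c', length=2
  Position 6 ('a'): new char, reset run to 1
  Position 7 ('a'): continues run of 'a', length=2
  Position 8 ('b'): new char, reset run to 1
  Position 9 ('a'): new char, reset run to 1
  Position 10 ('a'): continues run of 'a', length=2
  Position 11 ('c'): new char, reset run to 1
  Position 12 ('a'): new char, reset run to 1
  Position 13 ('a'): continues run of 'a', length=2
Longest run: 'b' with length 4

4


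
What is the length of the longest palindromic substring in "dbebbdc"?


Input: "dbebbdc"
Checking substrings for palindromes:
  [1:4] "beb" (len 3) => palindrome
  [3:5] "bb" (len 2) => palindrome
Longest palindromic substring: "beb" with length 3

3


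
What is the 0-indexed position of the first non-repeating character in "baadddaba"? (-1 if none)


Input: baadddaba
Character frequencies:
  'a': 4
  'b': 2
  'd': 3
Scanning left to right for freq == 1:
  Position 0 ('b'): freq=2, skip
  Position 1 ('a'): freq=4, skip
  Position 2 ('a'): freq=4, skip
  Position 3 ('d'): freq=3, skip
  Position 4 ('d'): freq=3, skip
  Position 5 ('d'): freq=3, skip
  Position 6 ('a'): freq=4, skip
  Position 7 ('b'): freq=2, skip
  Position 8 ('a'): freq=4, skip
  No unique character found => answer = -1

-1


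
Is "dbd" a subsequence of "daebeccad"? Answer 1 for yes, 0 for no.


Check if "dbd" is a subsequence of "daebeccad"
Greedy scan:
  Position 0 ('d'): matches sub[0] = 'd'
  Position 1 ('a'): no match needed
  Position 2 ('e'): no match needed
  Position 3 ('b'): matches sub[1] = 'b'
  Position 4 ('e'): no match needed
  Position 5 ('c'): no match needed
  Position 6 ('c'): no match needed
  Position 7 ('a'): no match needed
  Position 8 ('d'): matches sub[2] = 'd'
All 3 characters matched => is a subsequence

1


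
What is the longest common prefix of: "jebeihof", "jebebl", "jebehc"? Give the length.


Words: jebeihof, jebebl, jebehc
  Position 0: all 'j' => match
  Position 1: all 'e' => match
  Position 2: all 'b' => match
  Position 3: all 'e' => match
  Position 4: ('i', 'b', 'h') => mismatch, stop
LCP = "jebe" (length 4)

4


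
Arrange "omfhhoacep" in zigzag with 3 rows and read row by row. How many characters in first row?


Zigzag "omfhhoacep" into 3 rows:
Placing characters:
  'o' => row 0
  'm' => row 1
  'f' => row 2
  'h' => row 1
  'h' => row 0
  'o' => row 1
  'a' => row 2
  'c' => row 1
  'e' => row 0
  'p' => row 1
Rows:
  Row 0: "ohe"
  Row 1: "mhocp"
  Row 2: "fa"
First row length: 3

3


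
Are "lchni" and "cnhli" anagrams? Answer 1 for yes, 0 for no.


Strings: "lchni", "cnhli"
Sorted first:  chiln
Sorted second: chiln
Sorted forms match => anagrams

1


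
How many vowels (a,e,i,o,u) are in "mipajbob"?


Input: mipajbob
Checking each character:
  'm' at position 0: consonant
  'i' at position 1: vowel (running total: 1)
  'p' at position 2: consonant
  'a' at position 3: vowel (running total: 2)
  'j' at position 4: consonant
  'b' at position 5: consonant
  'o' at position 6: vowel (running total: 3)
  'b' at position 7: consonant
Total vowels: 3

3


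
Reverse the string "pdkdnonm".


Input: pdkdnonm
Reading characters right to left:
  Position 7: 'm'
  Position 6: 'n'
  Position 5: 'o'
  Position 4: 'n'
  Position 3: 'd'
  Position 2: 'k'
  Position 1: 'd'
  Position 0: 'p'
Reversed: mnondkdp

mnondkdp


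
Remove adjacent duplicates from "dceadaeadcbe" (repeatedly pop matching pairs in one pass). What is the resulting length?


Input: dceadaeadcbe
Stack-based adjacent duplicate removal:
  Read 'd': push. Stack: d
  Read 'c': push. Stack: dc
  Read 'e': push. Stack: dce
  Read 'a': push. Stack: dcea
  Read 'd': push. Stack: dcead
  Read 'a': push. Stack: dceada
  Read 'e': push. Stack: dceadae
  Read 'a': push. Stack: dceadaea
  Read 'd': push. Stack: dceadaead
  Read 'c': push. Stack: dceadaeadc
  Read 'b': push. Stack: dceadaeadcb
  Read 'e': push. Stack: dceadaeadcbe
Final stack: "dceadaeadcbe" (length 12)

12


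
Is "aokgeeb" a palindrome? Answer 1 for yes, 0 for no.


Input: aokgeeb
Reversed: beegkoa
  Compare pos 0 ('a') with pos 6 ('b'): MISMATCH
  Compare pos 1 ('o') with pos 5 ('e'): MISMATCH
  Compare pos 2 ('k') with pos 4 ('e'): MISMATCH
Result: not a palindrome

0


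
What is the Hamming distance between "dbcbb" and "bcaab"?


Comparing "dbcbb" and "bcaab" position by position:
  Position 0: 'd' vs 'b' => differ
  Position 1: 'b' vs 'c' => differ
  Position 2: 'c' vs 'a' => differ
  Position 3: 'b' vs 'a' => differ
  Position 4: 'b' vs 'b' => same
Total differences (Hamming distance): 4

4


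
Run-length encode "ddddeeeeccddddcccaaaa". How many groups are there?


Input: ddddeeeeccddddcccaaaa
Scanning for consecutive runs:
  Group 1: 'd' x 4 (positions 0-3)
  Group 2: 'e' x 4 (positions 4-7)
  Group 3: 'c' x 2 (positions 8-9)
  Group 4: 'd' x 4 (positions 10-13)
  Group 5: 'c' x 3 (positions 14-16)
  Group 6: 'a' x 4 (positions 17-20)
Total groups: 6

6


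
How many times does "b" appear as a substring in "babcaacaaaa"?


Searching for "b" in "babcaacaaaa"
Scanning each position:
  Position 0: "b" => MATCH
  Position 1: "a" => no
  Position 2: "b" => MATCH
  Position 3: "c" => no
  Position 4: "a" => no
  Position 5: "a" => no
  Position 6: "c" => no
  Position 7: "a" => no
  Position 8: "a" => no
  Position 9: "a" => no
  Position 10: "a" => no
Total occurrences: 2

2


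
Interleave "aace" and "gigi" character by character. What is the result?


Interleaving "aace" and "gigi":
  Position 0: 'a' from first, 'g' from second => "ag"
  Position 1: 'a' from first, 'i' from second => "ai"
  Position 2: 'c' from first, 'g' from second => "cg"
  Position 3: 'e' from first, 'i' from second => "ei"
Result: agaicgei

agaicgei


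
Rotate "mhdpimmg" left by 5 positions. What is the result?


Input: "mhdpimmg", rotate left by 5
First 5 characters: "mhdpi"
Remaining characters: "mmg"
Concatenate remaining + first: "mmg" + "mhdpi" = "mmgmhdpi"

mmgmhdpi


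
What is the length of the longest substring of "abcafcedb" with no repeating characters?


Input: "abcafcedb"
Sliding window (track last position of each char):
  Position 0 ('a'): window [0,0] length 1 -- new best
  Position 1 ('b'): window [0,1] length 2 -- new best
  Position 2 ('c'): window [0,2] length 3 -- new best
  Position 3 ('a'): repeat (last at 0), move window start to 1
  Position 3 ('a'): window [1,3] length 3
  Position 4 ('f'): window [1,4] length 4 -- new best
  Position 5 ('c'): repeat (last at 2), move window start to 3
  Position 5 ('c'): window [3,5] length 3
  Position 6 ('e'): window [3,6] length 4
  Position 7 ('d'): window [3,7] length 5 -- new best
  Position 8 ('b'): window [3,8] length 6 -- new best
Longest substring with no repeats: "afcedb" with length 6

6


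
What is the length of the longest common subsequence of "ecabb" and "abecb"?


LCS of "ecabb" and "abecb"
DP table:
           a    b    e    c    b
      0    0    0    0    0    0
  e   0    0    0    1    1    1
  c   0    0    0    1    2    2
  a   0    1    1    1    2    2
  b   0    1    2    2    2    3
  b   0    1    2    2    2    3
LCS length = dp[5][5] = 3

3


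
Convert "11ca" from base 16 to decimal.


Input: "11ca" in base 16
Positional expansion:
  Digit '1' (value 1) x 16^3 = 4096
  Digit '1' (value 1) x 16^2 = 256
  Digit 'c' (value 12) x 16^1 = 192
  Digit 'a' (value 10) x 16^0 = 10
Sum = 4554

4554


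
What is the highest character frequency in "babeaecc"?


Input: babeaecc
Character counts:
  'a': 2
  'b': 2
  'c': 2
  'e': 2
Maximum frequency: 2

2


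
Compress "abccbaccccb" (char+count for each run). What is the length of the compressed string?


Input: abccbaccccb
Runs:
  'a' x 1 => "a1"
  'b' x 1 => "b1"
  'c' x 2 => "c2"
  'b' x 1 => "b1"
  'a' x 1 => "a1"
  'c' x 4 => "c4"
  'b' x 1 => "b1"
Compressed: "a1b1c2b1a1c4b1"
Compressed length: 14

14


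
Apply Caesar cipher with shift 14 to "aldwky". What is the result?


Caesar cipher: shift "aldwky" by 14
  'a' (pos 0) + 14 = pos 14 = 'o'
  'l' (pos 11) + 14 = pos 25 = 'z'
  'd' (pos 3) + 14 = pos 17 = 'r'
  'w' (pos 22) + 14 = pos 10 = 'k'
  'k' (pos 10) + 14 = pos 24 = 'y'
  'y' (pos 24) + 14 = pos 12 = 'm'
Result: ozrkym

ozrkym


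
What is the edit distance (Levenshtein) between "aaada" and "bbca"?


Computing edit distance: "aaada" -> "bbca"
DP table:
           b    b    c    a
      0    1    2    3    4
  a   1    1    2    3    3
  a   2    2    2    3    3
  a   3    3    3    3    3
  d   4    4    4    4    4
  a   5    5    5    5    4
Edit distance = dp[5][4] = 4

4


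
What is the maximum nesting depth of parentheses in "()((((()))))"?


Input: "()((((()))))"
Tracking depth:
  Position 0 '(': depth becomes 1
  Position 1 ')': depth becomes 0
  Position 2 '(': depth becomes 1
  Position 3 '(': depth becomes 2
  Position 4 '(': depth becomes 3
  Position 5 '(': depth becomes 4
  Position 6 '(': depth becomes 5
  Position 7 ')': depth becomes 4
  Position 8 ')': depth becomes 3
  Position 9 ')': depth becomes 2
  Position 10 ')': depth becomes 1
  Position 11 ')': depth becomes 0
Maximum depth reached: 5

5


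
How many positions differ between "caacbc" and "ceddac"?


Comparing "caacbc" and "ceddac" position by position:
  Position 0: 'c' vs 'c' => same
  Position 1: 'a' vs 'e' => DIFFER
  Position 2: 'a' vs 'd' => DIFFER
  Position 3: 'c' vs 'd' => DIFFER
  Position 4: 'b' vs 'a' => DIFFER
  Position 5: 'c' vs 'c' => same
Positions that differ: 4

4


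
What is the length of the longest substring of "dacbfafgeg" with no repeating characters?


Input: "dacbfafgeg"
Sliding window (track last position of each char):
  Position 0 ('d'): window [0,0] length 1 -- new best
  Position 1 ('a'): window [0,1] length 2 -- new best
  Position 2 ('c'): window [0,2] length 3 -- new best
  Position 3 ('b'): window [0,3] length 4 -- new best
  Position 4 ('f'): window [0,4] length 5 -- new best
  Position 5 ('a'): repeat (last at 1), move window start to 2
  Position 5 ('a'): window [2,5] length 4
  Position 6 ('f'): repeat (last at 4), move window start to 5
  Position 6 ('f'): window [5,6] length 2
  Position 7 ('g'): window [5,7] length 3
  Position 8 ('e'): window [5,8] length 4
  Position 9 ('g'): repeat (last at 7), move window start to 8
  Position 9 ('g'): window [8,9] length 2
Longest substring with no repeats: "dacbf" with length 5

5


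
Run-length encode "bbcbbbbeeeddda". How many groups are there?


Input: bbcbbbbeeeddda
Scanning for consecutive runs:
  Group 1: 'b' x 2 (positions 0-1)
  Group 2: 'c' x 1 (positions 2-2)
  Group 3: 'b' x 4 (positions 3-6)
  Group 4: 'e' x 3 (positions 7-9)
  Group 5: 'd' x 3 (positions 10-12)
  Group 6: 'a' x 1 (positions 13-13)
Total groups: 6

6


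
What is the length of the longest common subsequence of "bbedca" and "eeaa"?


LCS of "bbedca" and "eeaa"
DP table:
           e    e    a    a
      0    0    0    0    0
  b   0    0    0    0    0
  b   0    0    0    0    0
  e   0    1    1    1    1
  d   0    1    1    1    1
  c   0    1    1    1    1
  a   0    1    1    2    2
LCS length = dp[6][4] = 2

2


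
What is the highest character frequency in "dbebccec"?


Input: dbebccec
Character counts:
  'b': 2
  'c': 3
  'd': 1
  'e': 2
Maximum frequency: 3

3


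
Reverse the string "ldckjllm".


Input: ldckjllm
Reading characters right to left:
  Position 7: 'm'
  Position 6: 'l'
  Position 5: 'l'
  Position 4: 'j'
  Position 3: 'k'
  Position 2: 'c'
  Position 1: 'd'
  Position 0: 'l'
Reversed: mlljkcdl

mlljkcdl


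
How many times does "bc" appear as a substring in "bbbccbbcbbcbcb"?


Searching for "bc" in "bbbccbbcbbcbcb"
Scanning each position:
  Position 0: "bb" => no
  Position 1: "bb" => no
  Position 2: "bc" => MATCH
  Position 3: "cc" => no
  Position 4: "cb" => no
  Position 5: "bb" => no
  Position 6: "bc" => MATCH
  Position 7: "cb" => no
  Position 8: "bb" => no
  Position 9: "bc" => MATCH
  Position 10: "cb" => no
  Position 11: "bc" => MATCH
  Position 12: "cb" => no
Total occurrences: 4

4


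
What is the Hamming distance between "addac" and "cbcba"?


Comparing "addac" and "cbcba" position by position:
  Position 0: 'a' vs 'c' => differ
  Position 1: 'd' vs 'b' => differ
  Position 2: 'd' vs 'c' => differ
  Position 3: 'a' vs 'b' => differ
  Position 4: 'c' vs 'a' => differ
Total differences (Hamming distance): 5

5


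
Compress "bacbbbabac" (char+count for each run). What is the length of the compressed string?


Input: bacbbbabac
Runs:
  'b' x 1 => "b1"
  'a' x 1 => "a1"
  'c' x 1 => "c1"
  'b' x 3 => "b3"
  'a' x 1 => "a1"
  'b' x 1 => "b1"
  'a' x 1 => "a1"
  'c' x 1 => "c1"
Compressed: "b1a1c1b3a1b1a1c1"
Compressed length: 16

16


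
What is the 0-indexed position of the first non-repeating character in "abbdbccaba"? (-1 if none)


Input: abbdbccaba
Character frequencies:
  'a': 3
  'b': 4
  'c': 2
  'd': 1
Scanning left to right for freq == 1:
  Position 0 ('a'): freq=3, skip
  Position 1 ('b'): freq=4, skip
  Position 2 ('b'): freq=4, skip
  Position 3 ('d'): unique! => answer = 3

3


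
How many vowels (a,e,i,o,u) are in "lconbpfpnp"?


Input: lconbpfpnp
Checking each character:
  'l' at position 0: consonant
  'c' at position 1: consonant
  'o' at position 2: vowel (running total: 1)
  'n' at position 3: consonant
  'b' at position 4: consonant
  'p' at position 5: consonant
  'f' at position 6: consonant
  'p' at position 7: consonant
  'n' at position 8: consonant
  'p' at position 9: consonant
Total vowels: 1

1


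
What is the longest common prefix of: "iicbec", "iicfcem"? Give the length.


Words: iicbec, iicfcem
  Position 0: all 'i' => match
  Position 1: all 'i' => match
  Position 2: all 'c' => match
  Position 3: ('b', 'f') => mismatch, stop
LCP = "iic" (length 3)

3


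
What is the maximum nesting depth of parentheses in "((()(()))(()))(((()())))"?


Input: "((()(()))(()))(((()())))"
Tracking depth:
  Position 0 '(': depth becomes 1
  Position 1 '(': depth becomes 2
  Position 2 '(': depth becomes 3
  Position 3 ')': depth becomes 2
  Position 4 '(': depth becomes 3
  Position 5 '(': depth becomes 4
  Position 6 ')': depth becomes 3
  Position 7 ')': depth becomes 2
  Position 8 ')': depth becomes 1
  Position 9 '(': depth becomes 2
  Position 10 '(': depth becomes 3
  Position 11 ')': depth becomes 2
  Position 12 ')': depth becomes 1
  Position 13 ')': depth becomes 0
  Position 14 '(': depth becomes 1
  Position 15 '(': depth becomes 2
  Position 16 '(': depth becomes 3
  Position 17 '(': depth becomes 4
  Position 18 ')': depth becomes 3
  Position 19 '(': depth becomes 4
  Position 20 ')': depth becomes 3
  Position 21 ')': depth becomes 2
  Position 22 ')': depth becomes 1
  Position 23 ')': depth becomes 0
Maximum depth reached: 4

4


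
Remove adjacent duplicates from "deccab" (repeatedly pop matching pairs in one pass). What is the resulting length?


Input: deccab
Stack-based adjacent duplicate removal:
  Read 'd': push. Stack: d
  Read 'e': push. Stack: de
  Read 'c': push. Stack: dec
  Read 'c': matches stack top 'c' => pop. Stack: de
  Read 'a': push. Stack: dea
  Read 'b': push. Stack: deab
Final stack: "deab" (length 4)

4


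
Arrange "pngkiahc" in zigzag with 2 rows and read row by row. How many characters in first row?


Zigzag "pngkiahc" into 2 rows:
Placing characters:
  'p' => row 0
  'n' => row 1
  'g' => row 0
  'k' => row 1
  'i' => row 0
  'a' => row 1
  'h' => row 0
  'c' => row 1
Rows:
  Row 0: "pgih"
  Row 1: "nkac"
First row length: 4

4


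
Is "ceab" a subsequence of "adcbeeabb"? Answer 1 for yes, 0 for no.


Check if "ceab" is a subsequence of "adcbeeabb"
Greedy scan:
  Position 0 ('a'): no match needed
  Position 1 ('d'): no match needed
  Position 2 ('c'): matches sub[0] = 'c'
  Position 3 ('b'): no match needed
  Position 4 ('e'): matches sub[1] = 'e'
  Position 5 ('e'): no match needed
  Position 6 ('a'): matches sub[2] = 'a'
  Position 7 ('b'): matches sub[3] = 'b'
  Position 8 ('b'): no match needed
All 4 characters matched => is a subsequence

1


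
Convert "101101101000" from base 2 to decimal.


Input: "101101101000" in base 2
Positional expansion:
  Digit '1' (value 1) x 2^11 = 2048
  Digit '0' (value 0) x 2^10 = 0
  Digit '1' (value 1) x 2^9 = 512
  Digit '1' (value 1) x 2^8 = 256
  Digit '0' (value 0) x 2^7 = 0
  Digit '1' (value 1) x 2^6 = 64
  Digit '1' (value 1) x 2^5 = 32
  Digit '0' (value 0) x 2^4 = 0
  Digit '1' (value 1) x 2^3 = 8
  Digit '0' (value 0) x 2^2 = 0
  Digit '0' (value 0) x 2^1 = 0
  Digit '0' (value 0) x 2^0 = 0
Sum = 2920

2920


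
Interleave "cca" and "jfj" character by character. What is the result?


Interleaving "cca" and "jfj":
  Position 0: 'c' from first, 'j' from second => "cj"
  Position 1: 'c' from first, 'f' from second => "cf"
  Position 2: 'a' from first, 'j' from second => "aj"
Result: cjcfaj

cjcfaj


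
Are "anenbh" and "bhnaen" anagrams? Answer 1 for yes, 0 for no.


Strings: "anenbh", "bhnaen"
Sorted first:  abehnn
Sorted second: abehnn
Sorted forms match => anagrams

1


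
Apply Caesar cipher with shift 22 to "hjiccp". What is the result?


Caesar cipher: shift "hjiccp" by 22
  'h' (pos 7) + 22 = pos 3 = 'd'
  'j' (pos 9) + 22 = pos 5 = 'f'
  'i' (pos 8) + 22 = pos 4 = 'e'
  'c' (pos 2) + 22 = pos 24 = 'y'
  'c' (pos 2) + 22 = pos 24 = 'y'
  'p' (pos 15) + 22 = pos 11 = 'l'
Result: dfeyyl

dfeyyl


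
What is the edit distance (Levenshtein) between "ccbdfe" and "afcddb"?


Computing edit distance: "ccbdfe" -> "afcddb"
DP table:
           a    f    c    d    d    b
      0    1    2    3    4    5    6
  c   1    1    2    2    3    4    5
  c   2    2    2    2    3    4    5
  b   3    3    3    3    3    4    4
  d   4    4    4    4    3    3    4
  f   5    5    4    5    4    4    4
  e   6    6    5    5    5    5    5
Edit distance = dp[6][6] = 5

5


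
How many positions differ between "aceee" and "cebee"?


Comparing "aceee" and "cebee" position by position:
  Position 0: 'a' vs 'c' => DIFFER
  Position 1: 'c' vs 'e' => DIFFER
  Position 2: 'e' vs 'b' => DIFFER
  Position 3: 'e' vs 'e' => same
  Position 4: 'e' vs 'e' => same
Positions that differ: 3

3


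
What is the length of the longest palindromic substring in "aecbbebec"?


Input: "aecbbebec"
Checking substrings for palindromes:
  [4:7] "beb" (len 3) => palindrome
  [5:8] "ebe" (len 3) => palindrome
  [3:5] "bb" (len 2) => palindrome
Longest palindromic substring: "beb" with length 3

3


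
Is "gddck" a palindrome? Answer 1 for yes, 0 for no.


Input: gddck
Reversed: kcddg
  Compare pos 0 ('g') with pos 4 ('k'): MISMATCH
  Compare pos 1 ('d') with pos 3 ('c'): MISMATCH
Result: not a palindrome

0


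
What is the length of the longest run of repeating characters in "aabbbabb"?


Input: "aabbbabb"
Scanning for longest run:
  Position 1 ('a'): continues run of 'a', length=2
  Position 2 ('b'): new char, reset run to 1
  Position 3 ('b'): continues run of 'b', length=2
  Position 4 ('b'): continues run of 'b', length=3
  Position 5 ('a'): new char, reset run to 1
  Position 6 ('b'): new char, reset run to 1
  Position 7 ('b'): continues run of 'b', length=2
Longest run: 'b' with length 3

3


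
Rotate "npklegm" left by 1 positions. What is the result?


Input: "npklegm", rotate left by 1
First 1 characters: "n"
Remaining characters: "pklegm"
Concatenate remaining + first: "pklegm" + "n" = "pklegmn"

pklegmn


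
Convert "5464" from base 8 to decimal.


Input: "5464" in base 8
Positional expansion:
  Digit '5' (value 5) x 8^3 = 2560
  Digit '4' (value 4) x 8^2 = 256
  Digit '6' (value 6) x 8^1 = 48
  Digit '4' (value 4) x 8^0 = 4
Sum = 2868

2868


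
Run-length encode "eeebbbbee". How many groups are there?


Input: eeebbbbee
Scanning for consecutive runs:
  Group 1: 'e' x 3 (positions 0-2)
  Group 2: 'b' x 4 (positions 3-6)
  Group 3: 'e' x 2 (positions 7-8)
Total groups: 3

3


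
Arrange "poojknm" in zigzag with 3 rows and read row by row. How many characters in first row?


Zigzag "poojknm" into 3 rows:
Placing characters:
  'p' => row 0
  'o' => row 1
  'o' => row 2
  'j' => row 1
  'k' => row 0
  'n' => row 1
  'm' => row 2
Rows:
  Row 0: "pk"
  Row 1: "ojn"
  Row 2: "om"
First row length: 2

2


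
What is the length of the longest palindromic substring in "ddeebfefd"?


Input: "ddeebfefd"
Checking substrings for palindromes:
  [5:8] "fef" (len 3) => palindrome
  [0:2] "dd" (len 2) => palindrome
  [2:4] "ee" (len 2) => palindrome
Longest palindromic substring: "fef" with length 3

3
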